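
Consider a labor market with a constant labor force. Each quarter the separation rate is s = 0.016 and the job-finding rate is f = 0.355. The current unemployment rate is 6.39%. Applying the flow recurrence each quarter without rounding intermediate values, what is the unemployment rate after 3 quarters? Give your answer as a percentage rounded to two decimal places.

With a fixed labor force, u_{t+1} = u_t + s·(1−u_t) − f·u_t = u_t·(1−s−f) + s.
Here 1−s−f = 0.629 and s = 0.016.
u_1 = 0.063900 × 0.629 + 0.016 = 0.056193.
u_2 = 0.056193 × 0.629 + 0.016 = 0.051345.
u_3 = 0.051345 × 0.629 + 0.016 = 0.048296.

Unemployment rate after three quarters ≈ 4.83%.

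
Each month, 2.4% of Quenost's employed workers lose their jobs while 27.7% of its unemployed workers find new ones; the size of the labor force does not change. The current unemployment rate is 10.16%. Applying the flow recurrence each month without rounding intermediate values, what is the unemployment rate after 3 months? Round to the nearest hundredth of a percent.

With a fixed labor force, u_{t+1} = u_t + s·(1−u_t) − f·u_t = u_t·(1−s−f) + s.
Here 1−s−f = 0.699 and s = 0.024.
u_1 = 0.101600 × 0.699 + 0.024 = 0.095018.
u_2 = 0.095018 × 0.699 + 0.024 = 0.090418.
u_3 = 0.090418 × 0.699 + 0.024 = 0.087202.

Unemployment rate after three months ≈ 8.72%.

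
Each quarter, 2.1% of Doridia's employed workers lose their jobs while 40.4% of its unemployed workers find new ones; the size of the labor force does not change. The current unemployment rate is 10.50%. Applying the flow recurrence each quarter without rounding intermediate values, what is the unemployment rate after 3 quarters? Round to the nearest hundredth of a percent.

Unemployment rate after three quarters ≈ 6.00%.

With a fixed labor force, u_{t+1} = u_t + s·(1−u_t) − f·u_t = u_t·(1−s−f) + s.
Here 1−s−f = 0.575 and s = 0.021.
u_1 = 0.105000 × 0.575 + 0.021 = 0.081375.
u_2 = 0.081375 × 0.575 + 0.021 = 0.067791.
u_3 = 0.067791 × 0.575 + 0.021 = 0.059980.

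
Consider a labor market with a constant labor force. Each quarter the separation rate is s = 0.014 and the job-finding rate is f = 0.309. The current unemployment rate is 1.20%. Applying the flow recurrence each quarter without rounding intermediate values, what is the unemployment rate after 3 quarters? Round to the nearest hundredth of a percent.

With a fixed labor force, u_{t+1} = u_t + s·(1−u_t) − f·u_t = u_t·(1−s−f) + s.
Here 1−s−f = 0.677 and s = 0.014.
u_1 = 0.012000 × 0.677 + 0.014 = 0.022124.
u_2 = 0.022124 × 0.677 + 0.014 = 0.028978.
u_3 = 0.028978 × 0.677 + 0.014 = 0.033618.

Unemployment rate after three quarters ≈ 3.36%.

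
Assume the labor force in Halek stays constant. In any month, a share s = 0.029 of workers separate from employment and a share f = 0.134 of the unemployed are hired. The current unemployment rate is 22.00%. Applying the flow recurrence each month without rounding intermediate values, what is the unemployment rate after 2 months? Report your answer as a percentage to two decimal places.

Unemployment rate after two months ≈ 20.74%.

With a fixed labor force, u_{t+1} = u_t + s·(1−u_t) − f·u_t = u_t·(1−s−f) + s.
Here 1−s−f = 0.837 and s = 0.029.
u_1 = 0.220000 × 0.837 + 0.029 = 0.213140.
u_2 = 0.213140 × 0.837 + 0.029 = 0.207398.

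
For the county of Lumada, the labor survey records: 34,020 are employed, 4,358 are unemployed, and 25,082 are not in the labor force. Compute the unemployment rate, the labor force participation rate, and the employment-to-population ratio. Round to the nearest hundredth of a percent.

Labor force = employed + unemployed = 34,020 + 4,358 = 38,378.
Working-age population = 38,378 + 25,082 = 63,460.
Unemployment rate = 4,358 / 38,378 = 11.36%.
Labor force participation rate = 38,378 / 63,460 = 60.48%.
Employment-population ratio = 34,020 / 63,460 = 53.61%.

Unemployment rate ≈ 11.36%; labor force participation rate ≈ 60.48%; employment-population ratio ≈ 53.61%.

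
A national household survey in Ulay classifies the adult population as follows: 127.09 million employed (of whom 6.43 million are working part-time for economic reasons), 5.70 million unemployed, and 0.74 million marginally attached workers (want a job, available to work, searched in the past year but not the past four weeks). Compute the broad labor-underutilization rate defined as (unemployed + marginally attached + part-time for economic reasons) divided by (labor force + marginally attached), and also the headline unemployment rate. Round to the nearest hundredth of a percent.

Labor force = 127.09 + 5.70 = 132.79 million.
Numerator = 5.70 + 0.74 + 6.43 = 12.87 million.
Denominator = 132.79 + 0.74 = 133.53 million.
Broad rate = 12.87 / 133.53 = 9.64%.
Headline unemployment rate = 5.70 / 132.79 = 4.29%.

Broad underutilization rate ≈ 9.64%; headline unemployment rate ≈ 4.29%.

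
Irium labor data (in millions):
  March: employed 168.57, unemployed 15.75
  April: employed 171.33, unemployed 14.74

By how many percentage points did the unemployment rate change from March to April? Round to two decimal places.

March: labor force = 168.57 + 15.75 = 184.32; u = 15.75/184.32 = 8.54%.
April: labor force = 171.33 + 14.74 = 186.07; u = 14.74/186.07 = 7.92%.
Change = 7.92% − 8.54% = −0.62 pp.

The unemployment rate changed by −0.62 percentage points.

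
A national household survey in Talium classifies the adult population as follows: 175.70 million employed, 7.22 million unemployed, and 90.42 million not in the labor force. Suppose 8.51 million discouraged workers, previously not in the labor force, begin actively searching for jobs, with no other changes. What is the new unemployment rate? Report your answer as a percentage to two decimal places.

Initially, labor force = 175.70 + 7.22 = 182.92 million, so u = 7.22/182.92 = 3.95%.
After the change, unemployed and labor force both rise by 8.51 → E = 175.70, U = 15.73, labor force = 191.43 million.
New unemployment rate = 15.73 / 191.43 = 8.22%.

New unemployment rate ≈ 8.22%.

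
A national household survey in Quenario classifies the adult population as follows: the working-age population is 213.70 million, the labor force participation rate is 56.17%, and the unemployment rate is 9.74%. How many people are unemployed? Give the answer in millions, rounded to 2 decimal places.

About 11.69 million are unemployed.

Labor force = 0.5617 × 213.70 = 120.04 million.
Unemployed = 0.0974 × 120.04 ≈ 11.69 million.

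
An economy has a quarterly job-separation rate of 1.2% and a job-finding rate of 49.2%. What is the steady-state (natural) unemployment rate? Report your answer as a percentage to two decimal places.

Steady-state unemployment rate ≈ 2.38%.

At steady state the flows balance: s·E = f·U, so U/(E+U) = s/(s+f).
u* = 1.2 / (1.2 + 49.2) = 1.2 / 50.40 = 2.38%.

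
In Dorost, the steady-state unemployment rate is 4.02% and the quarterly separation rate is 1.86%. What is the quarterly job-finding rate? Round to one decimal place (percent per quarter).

Job-finding rate ≈ 44.4% per quarter.

From u* = s/(s+f): f = s·(1−u)/u.
f = 1.86 × (1 − 0.0402) / 0.0402 = 1.7852 / 0.0402 ≈ 44.4% per quarter.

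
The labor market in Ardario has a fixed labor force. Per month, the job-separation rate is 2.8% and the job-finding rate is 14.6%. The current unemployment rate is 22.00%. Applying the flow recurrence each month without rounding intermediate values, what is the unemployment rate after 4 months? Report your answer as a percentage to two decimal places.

Unemployment rate after four months ≈ 18.84%.

With a fixed labor force, u_{t+1} = u_t + s·(1−u_t) − f·u_t = u_t·(1−s−f) + s.
Here 1−s−f = 0.826 and s = 0.028.
u_1 = 0.220000 × 0.826 + 0.028 = 0.209720.
u_2 = 0.209720 × 0.826 + 0.028 = 0.201229.
u_3 = 0.201229 × 0.826 + 0.028 = 0.194215.
u_4 = 0.194215 × 0.826 + 0.028 = 0.188422.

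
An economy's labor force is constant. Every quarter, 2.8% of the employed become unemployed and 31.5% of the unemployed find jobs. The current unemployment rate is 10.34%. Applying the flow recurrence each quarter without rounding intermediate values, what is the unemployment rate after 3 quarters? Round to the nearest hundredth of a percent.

Unemployment rate after three quarters ≈ 8.78%.

With a fixed labor force, u_{t+1} = u_t + s·(1−u_t) − f·u_t = u_t·(1−s−f) + s.
Here 1−s−f = 0.657 and s = 0.028.
u_1 = 0.103400 × 0.657 + 0.028 = 0.095934.
u_2 = 0.095934 × 0.657 + 0.028 = 0.091029.
u_3 = 0.091029 × 0.657 + 0.028 = 0.087806.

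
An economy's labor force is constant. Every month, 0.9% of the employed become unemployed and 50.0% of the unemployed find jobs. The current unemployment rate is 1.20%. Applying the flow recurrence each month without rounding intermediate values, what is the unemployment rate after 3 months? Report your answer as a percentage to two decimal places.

Unemployment rate after three months ≈ 1.70%.

With a fixed labor force, u_{t+1} = u_t + s·(1−u_t) − f·u_t = u_t·(1−s−f) + s.
Here 1−s−f = 0.491 and s = 0.009.
u_1 = 0.012000 × 0.491 + 0.009 = 0.014892.
u_2 = 0.014892 × 0.491 + 0.009 = 0.016312.
u_3 = 0.016312 × 0.491 + 0.009 = 0.017009.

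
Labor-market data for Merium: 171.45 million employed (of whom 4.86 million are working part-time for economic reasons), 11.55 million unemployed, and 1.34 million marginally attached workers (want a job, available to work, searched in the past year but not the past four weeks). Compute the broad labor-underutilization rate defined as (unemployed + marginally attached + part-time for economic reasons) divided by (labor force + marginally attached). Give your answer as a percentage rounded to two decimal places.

Broad underutilization rate ≈ 9.63%.

Labor force = 171.45 + 11.55 = 183.00 million.
Numerator = 11.55 + 1.34 + 4.86 = 17.75 million.
Denominator = 183.00 + 1.34 = 184.34 million.
Broad rate = 17.75 / 184.34 = 9.63%.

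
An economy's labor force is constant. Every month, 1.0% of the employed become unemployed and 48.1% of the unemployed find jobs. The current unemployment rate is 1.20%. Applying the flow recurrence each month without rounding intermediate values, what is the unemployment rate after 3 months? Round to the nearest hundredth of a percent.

Unemployment rate after three months ≈ 1.93%.

With a fixed labor force, u_{t+1} = u_t + s·(1−u_t) − f·u_t = u_t·(1−s−f) + s.
Here 1−s−f = 0.509 and s = 0.010.
u_1 = 0.012000 × 0.509 + 0.010 = 0.016108.
u_2 = 0.016108 × 0.509 + 0.010 = 0.018199.
u_3 = 0.018199 × 0.509 + 0.010 = 0.019263.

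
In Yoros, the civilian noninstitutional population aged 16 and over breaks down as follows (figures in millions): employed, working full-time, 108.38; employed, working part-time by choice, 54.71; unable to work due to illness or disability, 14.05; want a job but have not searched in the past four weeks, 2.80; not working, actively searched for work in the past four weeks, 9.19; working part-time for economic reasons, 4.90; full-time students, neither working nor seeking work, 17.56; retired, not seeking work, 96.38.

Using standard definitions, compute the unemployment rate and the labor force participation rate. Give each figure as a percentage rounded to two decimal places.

Employed = 108.38 + 54.71 + 4.90 = 167.99 million (anyone who worked, including part-time for economic reasons, counts as employed).
Unemployed = 9.19 million.
Labor force = 167.99 + 9.19 = 177.18 million.
Not in labor force = 14.05 + 2.80 + 17.56 + 96.38 = 130.79 million (those not working and not actively searching are outside the labor force — including those who want a job but have given up searching).
Civilian working-age population = 177.18 + 130.79 = 307.97 million.
Unemployment rate = 9.19 / 177.18 = 5.19%.
Labor force participation rate = 177.18 / 307.97 = 57.53%.

Unemployment rate ≈ 5.19%; labor force participation rate ≈ 57.53%.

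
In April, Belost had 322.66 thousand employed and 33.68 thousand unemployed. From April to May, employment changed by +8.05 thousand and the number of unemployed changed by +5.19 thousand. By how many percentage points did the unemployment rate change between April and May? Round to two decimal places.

The unemployment rate changed by +1.07 percentage points.

April: labor force = 322.66 + 33.68 = 356.34; u = 33.68/356.34 = 9.45%.
May: labor force = 330.71 + 38.87 = 369.58; u = 38.87/369.58 = 10.52%.
Change = 10.52% − 9.45% = +1.07 pp.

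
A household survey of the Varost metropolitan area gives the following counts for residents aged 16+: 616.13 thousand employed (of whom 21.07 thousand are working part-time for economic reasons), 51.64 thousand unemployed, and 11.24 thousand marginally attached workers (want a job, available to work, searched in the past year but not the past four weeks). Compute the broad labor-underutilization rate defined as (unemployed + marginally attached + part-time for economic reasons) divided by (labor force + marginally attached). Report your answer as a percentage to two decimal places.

Labor force = 616.13 + 51.64 = 667.77 thousand.
Numerator = 51.64 + 11.24 + 21.07 = 83.95 thousand.
Denominator = 667.77 + 11.24 = 679.01 thousand.
Broad rate = 83.95 / 679.01 = 12.36%.

Broad underutilization rate ≈ 12.36%.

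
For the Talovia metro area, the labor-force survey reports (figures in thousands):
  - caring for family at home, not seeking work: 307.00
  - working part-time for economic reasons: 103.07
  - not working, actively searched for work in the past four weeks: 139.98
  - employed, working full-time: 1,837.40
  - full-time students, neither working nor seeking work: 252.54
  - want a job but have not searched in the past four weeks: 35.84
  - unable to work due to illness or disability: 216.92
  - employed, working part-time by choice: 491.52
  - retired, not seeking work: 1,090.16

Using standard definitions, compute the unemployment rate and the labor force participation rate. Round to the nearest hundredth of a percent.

Employed = 103.07 + 1,837.40 + 491.52 = 2,431.99 thousand (anyone who worked, including part-time for economic reasons, counts as employed).
Unemployed = 139.98 thousand.
Labor force = 2,431.99 + 139.98 = 2,571.97 thousand.
Not in labor force = 307.00 + 252.54 + 35.84 + 216.92 + 1,090.16 = 1,902.46 thousand (those not working and not actively searching are outside the labor force — including those who want a job but have given up searching).
Civilian working-age population = 2,571.97 + 1,902.46 = 4,474.43 thousand.
Unemployment rate = 139.98 / 2,571.97 = 5.44%.
Labor force participation rate = 2,571.97 / 4,474.43 = 57.48%.

Unemployment rate ≈ 5.44%; labor force participation rate ≈ 57.48%.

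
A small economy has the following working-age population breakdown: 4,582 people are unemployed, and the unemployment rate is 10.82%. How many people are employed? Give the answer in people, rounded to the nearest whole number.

About 37,766 are employed.

Labor force = U / u = 4,582 / 0.1082 ≈ 42,348.
Employed = labor force − unemployed = 42,348 − 4,582 = 37,766.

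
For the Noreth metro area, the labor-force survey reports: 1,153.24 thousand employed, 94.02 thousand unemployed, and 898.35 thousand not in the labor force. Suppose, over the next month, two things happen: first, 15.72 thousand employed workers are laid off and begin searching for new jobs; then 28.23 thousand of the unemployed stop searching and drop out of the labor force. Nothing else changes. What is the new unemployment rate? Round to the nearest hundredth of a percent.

Initially, labor force = 1,153.24 + 94.02 = 1,247.26 thousand, so u = 94.02/1,247.26 = 7.54%.
After the first change, employed falls and unemployed rises by 15.72; labor force unchanged → E = 1,137.52, U = 109.74, labor force = 1,247.26 thousand.
After the second change, unemployed and labor force both fall by 28.23 → E = 1,137.52, U = 81.51, labor force = 1,219.03 thousand.
New unemployment rate = 81.51 / 1,219.03 = 6.69%.

New unemployment rate ≈ 6.69%.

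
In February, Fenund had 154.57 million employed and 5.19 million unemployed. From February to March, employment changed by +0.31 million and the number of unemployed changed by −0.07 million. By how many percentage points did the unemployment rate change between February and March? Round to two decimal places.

February: labor force = 154.57 + 5.19 = 159.76; u = 5.19/159.76 = 3.25%.
March: labor force = 154.88 + 5.12 = 160.00; u = 5.12/160.00 = 3.20%.
Change = 3.20% − 3.25% = −0.05 pp.

The unemployment rate changed by −0.05 percentage points.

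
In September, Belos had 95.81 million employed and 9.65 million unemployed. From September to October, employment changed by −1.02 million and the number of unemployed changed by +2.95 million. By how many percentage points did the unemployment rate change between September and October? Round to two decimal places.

The unemployment rate changed by +2.58 percentage points.

September: labor force = 95.81 + 9.65 = 105.46; u = 9.65/105.46 = 9.15%.
October: labor force = 94.79 + 12.60 = 107.39; u = 12.60/107.39 = 11.73%.
Change = 11.73% − 9.15% = +2.58 pp.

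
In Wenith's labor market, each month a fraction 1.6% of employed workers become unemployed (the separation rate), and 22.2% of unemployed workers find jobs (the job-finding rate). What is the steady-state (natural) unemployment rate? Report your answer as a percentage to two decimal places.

Steady-state unemployment rate ≈ 6.72%.

At steady state the flows balance: s·E = f·U, so U/(E+U) = s/(s+f).
u* = 1.6 / (1.6 + 22.2) = 1.6 / 23.80 = 6.72%.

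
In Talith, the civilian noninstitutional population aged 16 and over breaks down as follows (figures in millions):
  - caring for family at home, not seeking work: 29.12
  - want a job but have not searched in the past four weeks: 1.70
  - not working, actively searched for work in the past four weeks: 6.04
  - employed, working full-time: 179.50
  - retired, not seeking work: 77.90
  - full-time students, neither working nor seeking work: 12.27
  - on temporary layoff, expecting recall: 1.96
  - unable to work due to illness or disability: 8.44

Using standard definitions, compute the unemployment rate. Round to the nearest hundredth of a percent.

Employed = 179.50 million.
Unemployed = 6.04 + 1.96 = 8.00 million (jobless and actively searching, or on temporary layoff).
Labor force = 179.50 + 8.00 = 187.50 million.
Unemployment rate = 8.00 / 187.50 = 4.27%.

Unemployment rate ≈ 4.27%.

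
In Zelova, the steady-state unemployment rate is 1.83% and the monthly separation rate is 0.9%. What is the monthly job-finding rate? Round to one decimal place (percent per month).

Job-finding rate ≈ 48.3% per month.

From u* = s/(s+f): f = s·(1−u)/u.
f = 0.9 × (1 − 0.0183) / 0.0183 = 0.8835 / 0.0183 ≈ 48.3% per month.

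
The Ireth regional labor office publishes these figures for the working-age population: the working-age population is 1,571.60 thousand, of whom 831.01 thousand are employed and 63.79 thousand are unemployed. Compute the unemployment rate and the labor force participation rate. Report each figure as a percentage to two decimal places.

Labor force = employed + unemployed = 831.01 + 63.79 = 894.80 thousand.
Unemployment rate = 63.79 / 894.80 = 7.13%.
Labor force participation rate = 894.80 / 1,571.60 = 56.94%.

Unemployment rate ≈ 7.13%; labor force participation rate ≈ 56.94%.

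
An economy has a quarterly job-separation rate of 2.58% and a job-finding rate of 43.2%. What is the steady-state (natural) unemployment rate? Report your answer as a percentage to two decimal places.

At steady state the flows balance: s·E = f·U, so U/(E+U) = s/(s+f).
u* = 2.58 / (2.58 + 43.2) = 2.58 / 45.78 = 5.64%.

Steady-state unemployment rate ≈ 5.64%.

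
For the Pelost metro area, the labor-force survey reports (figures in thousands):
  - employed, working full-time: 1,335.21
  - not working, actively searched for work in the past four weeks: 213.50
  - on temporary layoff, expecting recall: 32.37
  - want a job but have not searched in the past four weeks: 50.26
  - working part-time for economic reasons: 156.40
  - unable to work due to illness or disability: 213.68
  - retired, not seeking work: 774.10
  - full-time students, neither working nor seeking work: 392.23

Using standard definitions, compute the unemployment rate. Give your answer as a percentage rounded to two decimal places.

Employed = 1,335.21 + 156.40 = 1,491.61 thousand (anyone who worked, including part-time for economic reasons, counts as employed).
Unemployed = 213.50 + 32.37 = 245.87 thousand (jobless and actively searching, or on temporary layoff).
Labor force = 1,491.61 + 245.87 = 1,737.48 thousand.
Unemployment rate = 245.87 / 1,737.48 = 14.15%.

Unemployment rate ≈ 14.15%.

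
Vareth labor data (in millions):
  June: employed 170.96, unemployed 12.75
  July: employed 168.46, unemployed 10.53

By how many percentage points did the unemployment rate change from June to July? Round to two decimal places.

June: labor force = 170.96 + 12.75 = 183.71; u = 12.75/183.71 = 6.94%.
July: labor force = 168.46 + 10.53 = 178.99; u = 10.53/178.99 = 5.88%.
Change = 5.88% − 6.94% = −1.06 pp.

The unemployment rate changed by −1.06 percentage points.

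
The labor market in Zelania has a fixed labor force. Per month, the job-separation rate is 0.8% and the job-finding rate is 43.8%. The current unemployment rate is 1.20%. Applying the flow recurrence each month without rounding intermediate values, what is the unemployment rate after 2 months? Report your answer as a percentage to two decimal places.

With a fixed labor force, u_{t+1} = u_t + s·(1−u_t) − f·u_t = u_t·(1−s−f) + s.
Here 1−s−f = 0.554 and s = 0.008.
u_1 = 0.012000 × 0.554 + 0.008 = 0.014648.
u_2 = 0.014648 × 0.554 + 0.008 = 0.016115.

Unemployment rate after two months ≈ 1.61%.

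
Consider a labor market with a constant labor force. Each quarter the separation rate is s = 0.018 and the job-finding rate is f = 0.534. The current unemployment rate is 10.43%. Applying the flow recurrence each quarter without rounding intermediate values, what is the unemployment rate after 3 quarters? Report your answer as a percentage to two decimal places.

With a fixed labor force, u_{t+1} = u_t + s·(1−u_t) − f·u_t = u_t·(1−s−f) + s.
Here 1−s−f = 0.448 and s = 0.018.
u_1 = 0.104300 × 0.448 + 0.018 = 0.064726.
u_2 = 0.064726 × 0.448 + 0.018 = 0.046997.
u_3 = 0.046997 × 0.448 + 0.018 = 0.039055.

Unemployment rate after three quarters ≈ 3.91%.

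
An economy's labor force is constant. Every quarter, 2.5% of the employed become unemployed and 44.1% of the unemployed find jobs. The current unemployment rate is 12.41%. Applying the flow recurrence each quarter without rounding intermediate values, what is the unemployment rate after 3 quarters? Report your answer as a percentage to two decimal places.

With a fixed labor force, u_{t+1} = u_t + s·(1−u_t) − f·u_t = u_t·(1−s−f) + s.
Here 1−s−f = 0.534 and s = 0.025.
u_1 = 0.124100 × 0.534 + 0.025 = 0.091269.
u_2 = 0.091269 × 0.534 + 0.025 = 0.073738.
u_3 = 0.073738 × 0.534 + 0.025 = 0.064376.

Unemployment rate after three quarters ≈ 6.44%.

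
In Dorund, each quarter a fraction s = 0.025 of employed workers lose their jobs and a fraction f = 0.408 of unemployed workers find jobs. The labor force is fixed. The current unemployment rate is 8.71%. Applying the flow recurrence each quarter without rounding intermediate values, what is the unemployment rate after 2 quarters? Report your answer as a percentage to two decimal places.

Unemployment rate after two quarters ≈ 6.72%.

With a fixed labor force, u_{t+1} = u_t + s·(1−u_t) − f·u_t = u_t·(1−s−f) + s.
Here 1−s−f = 0.567 and s = 0.025.
u_1 = 0.087100 × 0.567 + 0.025 = 0.074386.
u_2 = 0.074386 × 0.567 + 0.025 = 0.067177.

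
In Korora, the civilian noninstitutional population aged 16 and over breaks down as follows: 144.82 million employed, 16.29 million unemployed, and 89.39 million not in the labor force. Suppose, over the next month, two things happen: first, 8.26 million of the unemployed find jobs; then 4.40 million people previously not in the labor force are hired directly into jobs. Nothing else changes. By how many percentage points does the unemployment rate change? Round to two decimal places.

Initially, labor force = 144.82 + 16.29 = 161.11 million, so u = 16.29/161.11 = 10.11%.
After the first change, unemployed falls and employed rises by 8.26; labor force unchanged → E = 153.08, U = 8.03, labor force = 161.11 million.
After the second change, employed and labor force both rise by 4.40; unemployed unchanged → E = 157.48, U = 8.03, labor force = 165.51 million.
New unemployment rate = 8.03 / 165.51 = 4.85%.
Change = 4.85% − 10.11% = −5.26 percentage points.

The unemployment rate changes by −5.26 percentage points.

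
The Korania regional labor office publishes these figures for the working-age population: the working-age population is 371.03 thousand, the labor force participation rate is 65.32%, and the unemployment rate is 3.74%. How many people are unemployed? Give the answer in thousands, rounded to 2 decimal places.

About 9.06 thousand are unemployed.

Labor force = 0.6532 × 371.03 = 242.36 thousand.
Unemployed = 0.0374 × 242.36 ≈ 9.06 thousand.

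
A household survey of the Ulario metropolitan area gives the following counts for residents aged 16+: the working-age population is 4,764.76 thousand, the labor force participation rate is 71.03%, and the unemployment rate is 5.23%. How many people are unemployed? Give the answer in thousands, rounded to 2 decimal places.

Labor force = 0.7103 × 4,764.76 = 3,384.41 thousand.
Unemployed = 0.0523 × 3,384.41 ≈ 177.00 thousand.

About 177.00 thousand are unemployed.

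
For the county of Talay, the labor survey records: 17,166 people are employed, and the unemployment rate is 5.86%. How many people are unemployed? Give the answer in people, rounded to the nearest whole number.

About 1,069 are unemployed.

Let U be the number unemployed. The labor force is E + U, and U/(E+U) = 0.0586.
So U = 0.0586 × 17,166 / (1 − 0.0586) = 1005.93 / 0.9414 ≈ 1,069.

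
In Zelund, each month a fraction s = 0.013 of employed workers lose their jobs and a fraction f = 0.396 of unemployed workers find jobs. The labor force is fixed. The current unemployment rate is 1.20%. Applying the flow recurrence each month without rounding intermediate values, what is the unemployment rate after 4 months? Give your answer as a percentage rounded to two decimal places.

With a fixed labor force, u_{t+1} = u_t + s·(1−u_t) − f·u_t = u_t·(1−s−f) + s.
Here 1−s−f = 0.591 and s = 0.013.
u_1 = 0.012000 × 0.591 + 0.013 = 0.020092.
u_2 = 0.020092 × 0.591 + 0.013 = 0.024874.
u_3 = 0.024874 × 0.591 + 0.013 = 0.027701.
u_4 = 0.027701 × 0.591 + 0.013 = 0.029371.

Unemployment rate after four months ≈ 2.94%.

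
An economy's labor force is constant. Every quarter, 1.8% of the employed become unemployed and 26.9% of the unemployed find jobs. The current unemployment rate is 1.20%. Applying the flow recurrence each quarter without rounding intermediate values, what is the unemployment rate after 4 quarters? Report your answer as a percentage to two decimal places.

Unemployment rate after four quarters ≈ 4.96%.

With a fixed labor force, u_{t+1} = u_t + s·(1−u_t) − f·u_t = u_t·(1−s−f) + s.
Here 1−s−f = 0.713 and s = 0.018.
u_1 = 0.012000 × 0.713 + 0.018 = 0.026556.
u_2 = 0.026556 × 0.713 + 0.018 = 0.036934.
u_3 = 0.036934 × 0.713 + 0.018 = 0.044334.
u_4 = 0.044334 × 0.713 + 0.018 = 0.049610.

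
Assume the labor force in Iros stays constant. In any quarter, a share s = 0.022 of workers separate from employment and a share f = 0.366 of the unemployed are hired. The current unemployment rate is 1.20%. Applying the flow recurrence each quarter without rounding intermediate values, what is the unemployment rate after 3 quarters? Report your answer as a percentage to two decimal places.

Unemployment rate after three quarters ≈ 4.65%.

With a fixed labor force, u_{t+1} = u_t + s·(1−u_t) − f·u_t = u_t·(1−s−f) + s.
Here 1−s−f = 0.612 and s = 0.022.
u_1 = 0.012000 × 0.612 + 0.022 = 0.029344.
u_2 = 0.029344 × 0.612 + 0.022 = 0.039959.
u_3 = 0.039959 × 0.612 + 0.022 = 0.046455.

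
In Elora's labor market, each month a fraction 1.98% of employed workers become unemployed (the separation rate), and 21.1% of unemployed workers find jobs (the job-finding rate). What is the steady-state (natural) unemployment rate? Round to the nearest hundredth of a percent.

At steady state the flows balance: s·E = f·U, so U/(E+U) = s/(s+f).
u* = 1.98 / (1.98 + 21.1) = 1.98 / 23.08 = 8.58%.

Steady-state unemployment rate ≈ 8.58%.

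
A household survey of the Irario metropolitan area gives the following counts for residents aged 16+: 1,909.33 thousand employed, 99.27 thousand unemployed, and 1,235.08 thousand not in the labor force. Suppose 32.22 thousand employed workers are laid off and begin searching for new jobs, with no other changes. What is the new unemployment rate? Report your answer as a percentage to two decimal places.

Initially, labor force = 1,909.33 + 99.27 = 2,008.60 thousand, so u = 99.27/2,008.60 = 4.94%.
After the change, employed falls and unemployed rises by 32.22; labor force unchanged → E = 1,877.11, U = 131.49, labor force = 2,008.60 thousand.
New unemployment rate = 131.49 / 2,008.60 = 6.55%.

New unemployment rate ≈ 6.55%.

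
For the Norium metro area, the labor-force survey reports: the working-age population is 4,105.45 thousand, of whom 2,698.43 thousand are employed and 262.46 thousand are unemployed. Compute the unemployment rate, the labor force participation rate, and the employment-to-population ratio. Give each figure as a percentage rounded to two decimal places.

Labor force = employed + unemployed = 2,698.43 + 262.46 = 2,960.89 thousand.
Unemployment rate = 262.46 / 2,960.89 = 8.86%.
Labor force participation rate = 2,960.89 / 4,105.45 = 72.12%.
Employment-population ratio = 2,698.43 / 4,105.45 = 65.73%.

Unemployment rate ≈ 8.86%; labor force participation rate ≈ 72.12%; employment-population ratio ≈ 65.73%.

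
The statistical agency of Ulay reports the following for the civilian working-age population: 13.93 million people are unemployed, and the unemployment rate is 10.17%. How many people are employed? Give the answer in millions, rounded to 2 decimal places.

About 123.04 million are employed.

Labor force = U / u = 13.93 / 0.1017 ≈ 136.97 million.
Employed = labor force − unemployed = 136.97 − 13.93 = 123.04 million.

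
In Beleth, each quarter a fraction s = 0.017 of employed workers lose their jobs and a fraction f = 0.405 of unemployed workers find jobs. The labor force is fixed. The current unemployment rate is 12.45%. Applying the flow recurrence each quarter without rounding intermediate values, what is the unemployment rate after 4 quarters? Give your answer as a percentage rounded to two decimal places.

With a fixed labor force, u_{t+1} = u_t + s·(1−u_t) − f·u_t = u_t·(1−s−f) + s.
Here 1−s−f = 0.578 and s = 0.017.
u_1 = 0.124500 × 0.578 + 0.017 = 0.088961.
u_2 = 0.088961 × 0.578 + 0.017 = 0.068419.
u_3 = 0.068419 × 0.578 + 0.017 = 0.056546.
u_4 = 0.056546 × 0.578 + 0.017 = 0.049684.

Unemployment rate after four quarters ≈ 4.97%.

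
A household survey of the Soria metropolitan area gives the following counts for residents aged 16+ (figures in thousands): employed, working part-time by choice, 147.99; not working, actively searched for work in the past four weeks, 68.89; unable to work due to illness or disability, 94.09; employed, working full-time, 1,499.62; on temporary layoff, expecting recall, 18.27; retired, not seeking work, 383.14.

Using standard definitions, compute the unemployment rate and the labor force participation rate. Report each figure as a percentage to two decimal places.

Employed = 147.99 + 1,499.62 = 1,647.61 thousand.
Unemployed = 68.89 + 18.27 = 87.16 thousand (jobless and actively searching, or on temporary layoff).
Labor force = 1,647.61 + 87.16 = 1,734.77 thousand.
Not in labor force = 94.09 + 383.14 = 477.23 thousand (those not working and not actively searching are outside the labor force).
Civilian working-age population = 1,734.77 + 477.23 = 2,212.00 thousand.
Unemployment rate = 87.16 / 1,734.77 = 5.02%.
Labor force participation rate = 1,734.77 / 2,212.00 = 78.43%.

Unemployment rate ≈ 5.02%; labor force participation rate ≈ 78.43%.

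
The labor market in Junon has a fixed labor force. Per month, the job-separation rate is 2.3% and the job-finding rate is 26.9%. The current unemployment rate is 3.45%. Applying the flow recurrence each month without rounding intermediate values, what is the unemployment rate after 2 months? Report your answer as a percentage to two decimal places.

With a fixed labor force, u_{t+1} = u_t + s·(1−u_t) − f·u_t = u_t·(1−s−f) + s.
Here 1−s−f = 0.708 and s = 0.023.
u_1 = 0.034500 × 0.708 + 0.023 = 0.047426.
u_2 = 0.047426 × 0.708 + 0.023 = 0.056578.

Unemployment rate after two months ≈ 5.66%.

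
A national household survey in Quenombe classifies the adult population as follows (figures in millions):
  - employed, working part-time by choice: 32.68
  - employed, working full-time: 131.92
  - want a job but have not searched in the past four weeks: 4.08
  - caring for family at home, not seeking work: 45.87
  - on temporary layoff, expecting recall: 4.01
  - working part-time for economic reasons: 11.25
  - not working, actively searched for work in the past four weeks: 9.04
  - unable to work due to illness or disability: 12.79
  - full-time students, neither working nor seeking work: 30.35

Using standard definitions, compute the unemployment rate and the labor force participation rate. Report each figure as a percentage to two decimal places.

Employed = 32.68 + 131.92 + 11.25 = 175.85 million (anyone who worked, including part-time for economic reasons, counts as employed).
Unemployed = 4.01 + 9.04 = 13.05 million (jobless and actively searching, or on temporary layoff).
Labor force = 175.85 + 13.05 = 188.90 million.
Not in labor force = 4.08 + 45.87 + 12.79 + 30.35 = 93.09 million (those not working and not actively searching are outside the labor force — including those who want a job but have given up searching).
Civilian working-age population = 188.90 + 93.09 = 281.99 million.
Unemployment rate = 13.05 / 188.90 = 6.91%.
Labor force participation rate = 188.90 / 281.99 = 66.99%.

Unemployment rate ≈ 6.91%; labor force participation rate ≈ 66.99%.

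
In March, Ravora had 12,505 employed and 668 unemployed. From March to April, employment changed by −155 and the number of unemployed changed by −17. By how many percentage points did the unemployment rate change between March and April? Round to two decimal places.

March: labor force = 12,505 + 668 = 13,173; u = 668/13,173 = 5.07%.
April: labor force = 12,350 + 651 = 13,001; u = 651/13,001 = 5.01%.
Change = 5.01% − 5.07% = −0.06 pp.

The unemployment rate changed by −0.06 percentage points.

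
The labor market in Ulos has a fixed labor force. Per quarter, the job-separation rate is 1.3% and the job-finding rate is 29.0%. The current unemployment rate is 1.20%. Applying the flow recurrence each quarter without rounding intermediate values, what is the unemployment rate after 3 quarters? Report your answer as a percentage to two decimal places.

Unemployment rate after three quarters ≈ 3.24%.

With a fixed labor force, u_{t+1} = u_t + s·(1−u_t) − f·u_t = u_t·(1−s−f) + s.
Here 1−s−f = 0.697 and s = 0.013.
u_1 = 0.012000 × 0.697 + 0.013 = 0.021364.
u_2 = 0.021364 × 0.697 + 0.013 = 0.027891.
u_3 = 0.027891 × 0.697 + 0.013 = 0.032440.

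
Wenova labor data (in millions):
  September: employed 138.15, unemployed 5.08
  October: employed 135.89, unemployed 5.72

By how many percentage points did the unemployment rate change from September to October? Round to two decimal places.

The unemployment rate changed by +0.49 percentage points.

September: labor force = 138.15 + 5.08 = 143.23; u = 5.08/143.23 = 3.55%.
October: labor force = 135.89 + 5.72 = 141.61; u = 5.72/141.61 = 4.04%.
Change = 4.04% − 3.55% = +0.49 pp.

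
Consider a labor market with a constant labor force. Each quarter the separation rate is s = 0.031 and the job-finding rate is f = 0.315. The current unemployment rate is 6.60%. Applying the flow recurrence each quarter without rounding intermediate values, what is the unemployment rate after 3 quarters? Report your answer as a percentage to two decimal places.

Unemployment rate after three quarters ≈ 8.30%.

With a fixed labor force, u_{t+1} = u_t + s·(1−u_t) − f·u_t = u_t·(1−s−f) + s.
Here 1−s−f = 0.654 and s = 0.031.
u_1 = 0.066000 × 0.654 + 0.031 = 0.074164.
u_2 = 0.074164 × 0.654 + 0.031 = 0.079503.
u_3 = 0.079503 × 0.654 + 0.031 = 0.082995.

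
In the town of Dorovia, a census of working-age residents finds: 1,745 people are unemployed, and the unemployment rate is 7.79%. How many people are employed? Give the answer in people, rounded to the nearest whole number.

About 20,656 are employed.

Labor force = U / u = 1,745 / 0.0779 ≈ 22,401.
Employed = labor force − unemployed = 22,401 − 1,745 = 20,656.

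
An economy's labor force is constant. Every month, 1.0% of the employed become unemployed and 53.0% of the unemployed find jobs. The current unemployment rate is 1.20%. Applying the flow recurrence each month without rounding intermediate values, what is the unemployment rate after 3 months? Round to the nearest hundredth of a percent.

Unemployment rate after three months ≈ 1.79%.

With a fixed labor force, u_{t+1} = u_t + s·(1−u_t) − f·u_t = u_t·(1−s−f) + s.
Here 1−s−f = 0.460 and s = 0.010.
u_1 = 0.012000 × 0.460 + 0.010 = 0.015520.
u_2 = 0.015520 × 0.460 + 0.010 = 0.017139.
u_3 = 0.017139 × 0.460 + 0.010 = 0.017884.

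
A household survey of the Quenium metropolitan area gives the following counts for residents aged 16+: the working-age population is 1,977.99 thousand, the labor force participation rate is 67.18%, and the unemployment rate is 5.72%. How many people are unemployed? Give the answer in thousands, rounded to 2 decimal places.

About 76.01 thousand are unemployed.

Labor force = 0.6718 × 1,977.99 = 1,328.81 thousand.
Unemployed = 0.0572 × 1,328.81 ≈ 76.01 thousand.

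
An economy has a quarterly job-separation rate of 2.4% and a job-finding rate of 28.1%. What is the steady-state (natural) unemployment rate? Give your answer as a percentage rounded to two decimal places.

Steady-state unemployment rate ≈ 7.87%.

At steady state the flows balance: s·E = f·U, so U/(E+U) = s/(s+f).
u* = 2.4 / (2.4 + 28.1) = 2.4 / 30.50 = 7.87%.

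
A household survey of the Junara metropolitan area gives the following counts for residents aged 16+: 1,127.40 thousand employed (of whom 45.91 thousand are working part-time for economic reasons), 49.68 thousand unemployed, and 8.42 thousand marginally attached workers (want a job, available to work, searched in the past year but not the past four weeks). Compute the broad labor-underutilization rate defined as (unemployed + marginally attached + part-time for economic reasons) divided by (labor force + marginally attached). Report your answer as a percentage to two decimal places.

Broad underutilization rate ≈ 8.77%.

Labor force = 1,127.40 + 49.68 = 1,177.08 thousand.
Numerator = 49.68 + 8.42 + 45.91 = 104.01 thousand.
Denominator = 1,177.08 + 8.42 = 1,185.50 thousand.
Broad rate = 104.01 / 1,185.50 = 8.77%.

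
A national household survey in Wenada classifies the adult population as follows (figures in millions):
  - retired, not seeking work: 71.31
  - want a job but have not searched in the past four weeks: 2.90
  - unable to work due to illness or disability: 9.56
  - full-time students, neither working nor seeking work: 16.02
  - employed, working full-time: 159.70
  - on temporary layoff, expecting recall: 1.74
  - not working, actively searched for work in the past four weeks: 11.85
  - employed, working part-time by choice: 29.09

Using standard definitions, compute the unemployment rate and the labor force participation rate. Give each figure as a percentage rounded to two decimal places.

Employed = 159.70 + 29.09 = 188.79 million.
Unemployed = 1.74 + 11.85 = 13.59 million (jobless and actively searching, or on temporary layoff).
Labor force = 188.79 + 13.59 = 202.38 million.
Not in labor force = 71.31 + 2.90 + 9.56 + 16.02 = 99.79 million (those not working and not actively searching are outside the labor force — including those who want a job but have given up searching).
Civilian working-age population = 202.38 + 99.79 = 302.17 million.
Unemployment rate = 13.59 / 202.38 = 6.72%.
Labor force participation rate = 202.38 / 302.17 = 66.98%.

Unemployment rate ≈ 6.72%; labor force participation rate ≈ 66.98%.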